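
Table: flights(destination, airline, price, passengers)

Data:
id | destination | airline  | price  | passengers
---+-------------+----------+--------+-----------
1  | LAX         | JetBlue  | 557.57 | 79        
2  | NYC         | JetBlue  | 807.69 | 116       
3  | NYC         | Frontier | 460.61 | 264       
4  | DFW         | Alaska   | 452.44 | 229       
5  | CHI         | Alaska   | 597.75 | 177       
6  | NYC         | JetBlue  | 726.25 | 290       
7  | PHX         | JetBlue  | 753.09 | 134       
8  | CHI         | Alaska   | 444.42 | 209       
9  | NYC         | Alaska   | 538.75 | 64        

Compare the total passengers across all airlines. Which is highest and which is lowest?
SELECT airline, SUM(passengers)
FROM flights
GROUP BY airline
ORDER BY SUM(passengers)

All groups:
  Frontier: 264
  JetBlue: 619
  Alaska: 679

Highest: Alaska (679)
Lowest: Frontier (264)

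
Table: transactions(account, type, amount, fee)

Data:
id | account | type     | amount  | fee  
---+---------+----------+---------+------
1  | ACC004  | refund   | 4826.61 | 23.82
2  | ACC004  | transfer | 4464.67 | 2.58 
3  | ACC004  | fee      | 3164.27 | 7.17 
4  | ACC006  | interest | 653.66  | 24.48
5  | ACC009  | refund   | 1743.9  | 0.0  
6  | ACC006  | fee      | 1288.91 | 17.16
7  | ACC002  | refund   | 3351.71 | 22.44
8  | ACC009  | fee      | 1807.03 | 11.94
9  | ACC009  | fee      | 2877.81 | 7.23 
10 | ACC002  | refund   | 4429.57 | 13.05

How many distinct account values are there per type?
SELECT type, COUNT(DISTINCT account)
FROM transactions
GROUP BY type

Result:
  fee: 3 distinct
  interest: 1 distinct
  refund: 3 distinct
  transfer: 1 distinct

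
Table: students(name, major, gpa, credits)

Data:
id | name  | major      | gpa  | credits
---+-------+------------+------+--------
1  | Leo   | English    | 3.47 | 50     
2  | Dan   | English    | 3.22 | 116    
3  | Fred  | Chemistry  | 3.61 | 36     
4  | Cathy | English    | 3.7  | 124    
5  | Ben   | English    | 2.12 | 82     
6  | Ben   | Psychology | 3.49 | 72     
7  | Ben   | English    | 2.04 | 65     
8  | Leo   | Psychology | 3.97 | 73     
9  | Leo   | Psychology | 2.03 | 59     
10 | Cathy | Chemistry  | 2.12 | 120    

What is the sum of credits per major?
SELECT major, SUM(credits) as result
FROM students
GROUP BY major

Result:
  Chemistry: 156
  English: 437
  Psychology: 204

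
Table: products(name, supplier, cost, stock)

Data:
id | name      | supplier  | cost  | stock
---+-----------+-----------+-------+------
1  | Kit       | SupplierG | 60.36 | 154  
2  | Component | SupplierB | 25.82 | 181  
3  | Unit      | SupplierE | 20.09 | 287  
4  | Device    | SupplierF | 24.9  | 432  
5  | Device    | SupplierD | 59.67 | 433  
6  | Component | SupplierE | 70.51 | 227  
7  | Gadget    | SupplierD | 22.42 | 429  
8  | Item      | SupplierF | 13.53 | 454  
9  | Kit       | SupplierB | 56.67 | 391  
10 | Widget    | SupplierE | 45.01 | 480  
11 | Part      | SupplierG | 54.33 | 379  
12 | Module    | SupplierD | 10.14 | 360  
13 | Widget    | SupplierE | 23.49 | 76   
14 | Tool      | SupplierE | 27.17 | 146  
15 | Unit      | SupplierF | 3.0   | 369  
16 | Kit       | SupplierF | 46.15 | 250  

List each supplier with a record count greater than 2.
SELECT supplier, COUNT(*) as cnt
FROM products
GROUP BY supplier
HAVING COUNT(*) > 2

Result:
  SupplierD: 3
  SupplierE: 5
  SupplierF: 4

Note: HAVING filters groups after aggregation, WHERE filters rows before.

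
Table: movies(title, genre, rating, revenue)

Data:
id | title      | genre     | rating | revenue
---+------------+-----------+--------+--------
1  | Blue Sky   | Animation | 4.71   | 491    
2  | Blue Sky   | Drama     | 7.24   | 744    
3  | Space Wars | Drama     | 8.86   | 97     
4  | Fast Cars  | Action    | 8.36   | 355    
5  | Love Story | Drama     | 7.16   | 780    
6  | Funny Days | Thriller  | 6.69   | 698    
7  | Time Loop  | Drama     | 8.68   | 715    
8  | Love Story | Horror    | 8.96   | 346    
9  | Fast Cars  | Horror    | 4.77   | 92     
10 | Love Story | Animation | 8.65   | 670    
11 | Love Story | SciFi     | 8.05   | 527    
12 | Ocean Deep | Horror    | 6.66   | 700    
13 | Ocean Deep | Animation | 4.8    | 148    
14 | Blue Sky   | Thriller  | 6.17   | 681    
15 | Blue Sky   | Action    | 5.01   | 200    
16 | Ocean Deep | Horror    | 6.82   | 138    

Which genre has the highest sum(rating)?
SELECT genre, SUM(rating) as val
FROM movies
GROUP BY genre
ORDER BY val DESC
LIMIT 1

Result: Drama with sum(rating) = 31.94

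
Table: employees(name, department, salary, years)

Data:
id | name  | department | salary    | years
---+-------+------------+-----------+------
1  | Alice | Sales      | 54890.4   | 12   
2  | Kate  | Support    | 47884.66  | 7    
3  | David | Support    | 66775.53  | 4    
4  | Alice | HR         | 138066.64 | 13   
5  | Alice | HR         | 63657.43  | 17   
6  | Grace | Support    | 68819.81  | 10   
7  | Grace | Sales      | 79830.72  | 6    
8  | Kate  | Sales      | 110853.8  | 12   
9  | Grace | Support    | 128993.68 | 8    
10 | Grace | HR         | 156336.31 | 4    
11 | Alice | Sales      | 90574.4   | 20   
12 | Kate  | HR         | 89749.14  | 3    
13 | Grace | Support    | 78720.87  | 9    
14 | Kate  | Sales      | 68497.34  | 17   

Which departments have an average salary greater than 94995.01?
SELECT department, AVG(salary)
FROM employees
GROUP BY department
HAVING AVG(salary) > 94995.01

Result:
  HR: avg=111952.38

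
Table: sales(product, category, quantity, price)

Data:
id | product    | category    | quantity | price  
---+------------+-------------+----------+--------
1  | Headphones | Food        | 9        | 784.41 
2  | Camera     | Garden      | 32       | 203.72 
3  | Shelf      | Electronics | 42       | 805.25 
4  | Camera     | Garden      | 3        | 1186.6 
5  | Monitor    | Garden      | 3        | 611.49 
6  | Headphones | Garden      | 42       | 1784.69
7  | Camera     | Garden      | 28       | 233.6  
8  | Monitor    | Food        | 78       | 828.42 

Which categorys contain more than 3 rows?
SELECT category, COUNT(*) as cnt
FROM sales
GROUP BY category
HAVING COUNT(*) > 3

Result:
  Garden: 5

Note: HAVING filters groups after aggregation, WHERE filters rows before.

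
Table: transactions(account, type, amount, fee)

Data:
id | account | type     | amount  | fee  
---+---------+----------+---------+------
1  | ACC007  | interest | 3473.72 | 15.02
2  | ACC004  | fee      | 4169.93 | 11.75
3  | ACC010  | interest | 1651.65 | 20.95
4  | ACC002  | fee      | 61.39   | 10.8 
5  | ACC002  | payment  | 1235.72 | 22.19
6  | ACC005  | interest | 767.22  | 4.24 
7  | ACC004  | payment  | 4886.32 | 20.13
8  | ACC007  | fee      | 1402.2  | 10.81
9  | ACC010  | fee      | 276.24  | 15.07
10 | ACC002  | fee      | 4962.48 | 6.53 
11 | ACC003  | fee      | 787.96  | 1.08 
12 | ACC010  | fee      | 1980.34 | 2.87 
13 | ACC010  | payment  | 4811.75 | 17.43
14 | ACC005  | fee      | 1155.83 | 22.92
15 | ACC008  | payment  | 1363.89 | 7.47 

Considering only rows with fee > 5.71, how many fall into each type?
SELECT type, COUNT(*)
FROM transactions
WHERE fee > 5.71
GROUP BY type

Note: WHERE filters rows before grouping.

Result:
  fee: 6
  interest: 2
  payment: 4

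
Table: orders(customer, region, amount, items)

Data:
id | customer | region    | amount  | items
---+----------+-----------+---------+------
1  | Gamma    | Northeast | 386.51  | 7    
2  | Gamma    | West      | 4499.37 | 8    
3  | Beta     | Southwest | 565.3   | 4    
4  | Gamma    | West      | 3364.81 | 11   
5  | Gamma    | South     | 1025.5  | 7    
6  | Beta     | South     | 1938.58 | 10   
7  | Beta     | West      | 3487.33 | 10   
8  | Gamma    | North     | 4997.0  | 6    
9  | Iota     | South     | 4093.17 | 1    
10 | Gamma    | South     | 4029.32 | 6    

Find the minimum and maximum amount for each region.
SELECT region, MIN(amount), MAX(amount)
FROM orders
GROUP BY region

Result:
  North: min=4997.00, max=4997.00
  Northeast: min=386.51, max=386.51
  South: min=1025.50, max=4093.17
  Southwest: min=565.30, max=565.30
  West: min=3364.81, max=4499.37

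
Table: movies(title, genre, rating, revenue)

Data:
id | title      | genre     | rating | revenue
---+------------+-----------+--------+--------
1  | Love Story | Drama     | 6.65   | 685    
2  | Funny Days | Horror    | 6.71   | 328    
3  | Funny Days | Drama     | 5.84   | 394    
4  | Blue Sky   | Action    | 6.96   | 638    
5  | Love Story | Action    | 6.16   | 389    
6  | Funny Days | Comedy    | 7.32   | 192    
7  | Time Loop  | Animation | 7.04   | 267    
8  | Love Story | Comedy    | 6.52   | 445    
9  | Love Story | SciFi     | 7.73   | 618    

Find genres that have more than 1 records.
SELECT genre, COUNT(*) as cnt
FROM movies
GROUP BY genre
HAVING COUNT(*) > 1

Result:
  Action: 2
  Comedy: 2
  Drama: 2

Note: HAVING filters groups after aggregation, WHERE filters rows before.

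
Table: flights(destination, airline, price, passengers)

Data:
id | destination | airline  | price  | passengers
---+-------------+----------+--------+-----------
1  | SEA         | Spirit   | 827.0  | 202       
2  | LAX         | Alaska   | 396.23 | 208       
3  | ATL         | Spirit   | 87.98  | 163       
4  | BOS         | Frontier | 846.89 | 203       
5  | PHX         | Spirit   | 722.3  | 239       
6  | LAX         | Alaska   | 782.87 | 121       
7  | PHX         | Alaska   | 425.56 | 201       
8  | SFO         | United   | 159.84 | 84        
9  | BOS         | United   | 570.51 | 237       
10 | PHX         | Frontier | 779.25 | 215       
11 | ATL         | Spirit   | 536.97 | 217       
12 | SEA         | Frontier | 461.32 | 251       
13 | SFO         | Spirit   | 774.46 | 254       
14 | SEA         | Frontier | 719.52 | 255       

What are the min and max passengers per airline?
SELECT airline, MIN(passengers), MAX(passengers)
FROM flights
GROUP BY airline

Result:
  Alaska: min=121, max=208
  Frontier: min=203, max=255
  Spirit: min=163, max=254
  United: min=84, max=237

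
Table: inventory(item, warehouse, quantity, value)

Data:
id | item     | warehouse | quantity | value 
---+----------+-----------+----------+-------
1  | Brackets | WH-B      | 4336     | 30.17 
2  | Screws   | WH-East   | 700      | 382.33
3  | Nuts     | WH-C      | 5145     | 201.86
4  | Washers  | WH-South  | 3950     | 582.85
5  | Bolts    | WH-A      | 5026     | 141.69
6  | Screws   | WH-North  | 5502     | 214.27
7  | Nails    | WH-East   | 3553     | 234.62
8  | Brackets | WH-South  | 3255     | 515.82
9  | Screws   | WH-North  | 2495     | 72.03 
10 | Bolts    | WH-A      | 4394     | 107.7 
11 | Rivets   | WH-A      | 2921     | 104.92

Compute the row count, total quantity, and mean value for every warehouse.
SELECT warehouse,
       COUNT(*) as cnt,
       SUM(quantity) as total_quantity,
       AVG(value) as avg_value
FROM inventory
GROUP BY warehouse

Result:
  WH-A: 3 records, 12341 total quantity, 118.10 avg value
  WH-B: 1 records, 4336 total quantity, 30.17 avg value
  WH-C: 1 records, 5145 total quantity, 201.86 avg value
  WH-East: 2 records, 4253 total quantity, 308.48 avg value
  WH-North: 2 records, 7997 total quantity, 143.15 avg value
  WH-South: 2 records, 7205 total quantity, 549.34 avg value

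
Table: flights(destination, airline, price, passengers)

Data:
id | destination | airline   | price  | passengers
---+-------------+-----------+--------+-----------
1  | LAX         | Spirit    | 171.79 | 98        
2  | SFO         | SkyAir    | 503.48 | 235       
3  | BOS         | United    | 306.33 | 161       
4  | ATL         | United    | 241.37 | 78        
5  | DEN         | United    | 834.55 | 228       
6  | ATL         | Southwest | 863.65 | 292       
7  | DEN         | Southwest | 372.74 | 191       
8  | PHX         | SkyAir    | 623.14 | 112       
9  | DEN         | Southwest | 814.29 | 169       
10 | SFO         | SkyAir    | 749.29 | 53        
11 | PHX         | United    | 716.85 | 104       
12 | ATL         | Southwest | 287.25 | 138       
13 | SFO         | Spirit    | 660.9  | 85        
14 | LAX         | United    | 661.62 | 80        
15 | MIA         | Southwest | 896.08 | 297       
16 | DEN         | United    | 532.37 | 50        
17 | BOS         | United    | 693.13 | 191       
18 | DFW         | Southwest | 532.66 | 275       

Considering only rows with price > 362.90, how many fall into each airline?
SELECT airline, COUNT(*)
FROM flights
WHERE price > 362.90
GROUP BY airline

Note: WHERE filters rows before grouping.

Result:
  SkyAir: 3
  Southwest: 5
  Spirit: 1
  United: 5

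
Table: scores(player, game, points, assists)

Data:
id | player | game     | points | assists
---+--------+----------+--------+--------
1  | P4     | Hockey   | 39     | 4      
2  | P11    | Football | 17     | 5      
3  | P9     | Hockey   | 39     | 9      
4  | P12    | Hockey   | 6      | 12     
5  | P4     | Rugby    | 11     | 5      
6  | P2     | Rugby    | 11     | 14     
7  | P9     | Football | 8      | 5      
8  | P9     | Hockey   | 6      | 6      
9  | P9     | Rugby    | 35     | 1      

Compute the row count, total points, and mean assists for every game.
SELECT game,
       COUNT(*) as cnt,
       SUM(points) as total_points,
       AVG(assists) as avg_assists
FROM scores
GROUP BY game

Result:
  Football: 2 records, 25 total points, 5.00 avg assists
  Hockey: 4 records, 90 total points, 7.75 avg assists
  Rugby: 3 records, 57 total points, 6.67 avg assists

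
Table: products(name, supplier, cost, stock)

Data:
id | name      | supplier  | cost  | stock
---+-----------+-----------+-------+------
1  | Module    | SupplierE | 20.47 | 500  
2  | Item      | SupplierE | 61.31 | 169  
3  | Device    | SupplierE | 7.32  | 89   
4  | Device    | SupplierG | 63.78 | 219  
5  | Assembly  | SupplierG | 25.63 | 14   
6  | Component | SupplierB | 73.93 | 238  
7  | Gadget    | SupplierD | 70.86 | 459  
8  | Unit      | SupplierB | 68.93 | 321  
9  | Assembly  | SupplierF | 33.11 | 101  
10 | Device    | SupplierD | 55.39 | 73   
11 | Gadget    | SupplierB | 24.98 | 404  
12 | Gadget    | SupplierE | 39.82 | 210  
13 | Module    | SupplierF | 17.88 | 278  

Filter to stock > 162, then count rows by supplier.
SELECT supplier, COUNT(*)
FROM products
WHERE stock > 162
GROUP BY supplier

Note: WHERE filters rows before grouping.

Result:
  SupplierB: 3
  SupplierD: 1
  SupplierE: 3
  SupplierF: 1
  SupplierG: 1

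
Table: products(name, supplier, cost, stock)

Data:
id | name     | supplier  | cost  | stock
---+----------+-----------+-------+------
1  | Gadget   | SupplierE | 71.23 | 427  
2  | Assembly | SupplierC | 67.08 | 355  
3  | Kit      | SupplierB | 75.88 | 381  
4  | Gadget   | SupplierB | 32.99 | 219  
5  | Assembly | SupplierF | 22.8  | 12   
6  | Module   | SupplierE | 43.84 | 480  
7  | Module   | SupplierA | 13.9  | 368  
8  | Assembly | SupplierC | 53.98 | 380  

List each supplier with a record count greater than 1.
SELECT supplier, COUNT(*) as cnt
FROM products
GROUP BY supplier
HAVING COUNT(*) > 1

Result:
  SupplierB: 2
  SupplierC: 2
  SupplierE: 2

Note: HAVING filters groups after aggregation, WHERE filters rows before.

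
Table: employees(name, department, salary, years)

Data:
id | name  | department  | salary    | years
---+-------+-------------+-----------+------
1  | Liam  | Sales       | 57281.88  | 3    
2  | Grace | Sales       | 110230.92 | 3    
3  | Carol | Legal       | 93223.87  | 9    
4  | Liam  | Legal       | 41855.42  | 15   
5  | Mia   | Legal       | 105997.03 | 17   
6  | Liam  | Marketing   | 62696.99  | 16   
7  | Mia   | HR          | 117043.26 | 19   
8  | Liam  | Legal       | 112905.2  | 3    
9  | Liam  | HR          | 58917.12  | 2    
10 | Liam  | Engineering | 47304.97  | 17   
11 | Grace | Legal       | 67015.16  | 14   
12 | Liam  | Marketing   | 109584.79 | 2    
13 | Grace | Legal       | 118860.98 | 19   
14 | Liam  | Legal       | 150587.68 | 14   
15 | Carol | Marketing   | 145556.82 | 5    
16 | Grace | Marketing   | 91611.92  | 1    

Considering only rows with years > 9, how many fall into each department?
SELECT department, COUNT(*)
FROM employees
WHERE years > 9
GROUP BY department

Note: WHERE filters rows before grouping.

Result:
  Engineering: 1
  HR: 1
  Legal: 5
  Marketing: 1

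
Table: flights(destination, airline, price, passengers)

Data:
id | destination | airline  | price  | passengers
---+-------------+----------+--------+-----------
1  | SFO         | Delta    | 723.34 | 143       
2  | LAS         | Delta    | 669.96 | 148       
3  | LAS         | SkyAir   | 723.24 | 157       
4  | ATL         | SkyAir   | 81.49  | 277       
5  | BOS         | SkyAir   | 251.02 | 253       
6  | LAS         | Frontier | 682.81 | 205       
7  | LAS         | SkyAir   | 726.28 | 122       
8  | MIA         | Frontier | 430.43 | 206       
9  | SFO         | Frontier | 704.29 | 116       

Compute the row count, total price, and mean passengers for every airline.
SELECT airline,
       COUNT(*) as cnt,
       SUM(price) as total_price,
       AVG(passengers) as avg_passengers
FROM flights
GROUP BY airline

Result:
  Delta: 2 records, 1393.30 total price, 145.50 avg passengers
  Frontier: 3 records, 1817.53 total price, 175.67 avg passengers
  SkyAir: 4 records, 1782.03 total price, 202.25 avg passengers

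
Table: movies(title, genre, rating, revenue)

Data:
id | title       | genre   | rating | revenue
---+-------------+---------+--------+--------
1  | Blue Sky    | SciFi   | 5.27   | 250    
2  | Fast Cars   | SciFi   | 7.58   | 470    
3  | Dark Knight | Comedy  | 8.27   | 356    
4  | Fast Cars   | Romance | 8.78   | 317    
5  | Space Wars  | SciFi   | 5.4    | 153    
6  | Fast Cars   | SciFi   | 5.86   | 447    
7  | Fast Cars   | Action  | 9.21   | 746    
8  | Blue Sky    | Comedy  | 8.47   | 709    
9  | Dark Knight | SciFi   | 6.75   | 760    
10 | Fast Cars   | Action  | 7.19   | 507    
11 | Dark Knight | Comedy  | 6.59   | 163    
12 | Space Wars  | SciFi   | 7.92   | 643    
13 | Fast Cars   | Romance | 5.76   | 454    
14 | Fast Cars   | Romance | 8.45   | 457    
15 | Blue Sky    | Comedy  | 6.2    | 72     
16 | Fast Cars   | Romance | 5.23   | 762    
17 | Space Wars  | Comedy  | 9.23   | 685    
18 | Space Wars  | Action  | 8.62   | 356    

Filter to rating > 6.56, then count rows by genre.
SELECT genre, COUNT(*)
FROM movies
WHERE rating > 6.56
GROUP BY genre

Note: WHERE filters rows before grouping.

Result:
  Action: 3
  Comedy: 4
  Romance: 2
  SciFi: 3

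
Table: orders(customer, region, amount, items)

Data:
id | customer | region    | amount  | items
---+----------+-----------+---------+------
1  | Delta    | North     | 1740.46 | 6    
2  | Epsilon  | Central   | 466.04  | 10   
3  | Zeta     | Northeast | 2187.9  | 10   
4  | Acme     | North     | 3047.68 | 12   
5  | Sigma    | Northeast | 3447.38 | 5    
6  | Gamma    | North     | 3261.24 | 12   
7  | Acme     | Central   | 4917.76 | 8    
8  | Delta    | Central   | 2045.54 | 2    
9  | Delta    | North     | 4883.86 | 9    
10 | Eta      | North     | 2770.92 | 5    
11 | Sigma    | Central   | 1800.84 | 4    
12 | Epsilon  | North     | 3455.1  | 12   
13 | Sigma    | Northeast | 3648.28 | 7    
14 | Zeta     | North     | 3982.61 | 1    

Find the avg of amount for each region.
SELECT region, AVG(amount) as result
FROM orders
GROUP BY region

Result:
  Central: 2307.55
  North: 3305.98
  Northeast: 3094.52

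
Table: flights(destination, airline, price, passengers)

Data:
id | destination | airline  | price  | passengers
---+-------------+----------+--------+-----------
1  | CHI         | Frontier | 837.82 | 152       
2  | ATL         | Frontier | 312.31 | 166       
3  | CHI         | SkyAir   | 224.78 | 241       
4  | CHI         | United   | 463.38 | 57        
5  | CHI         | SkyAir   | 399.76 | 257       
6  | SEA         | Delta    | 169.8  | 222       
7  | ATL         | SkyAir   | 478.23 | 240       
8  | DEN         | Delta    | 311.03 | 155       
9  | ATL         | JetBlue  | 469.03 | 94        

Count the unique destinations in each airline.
SELECT airline, COUNT(DISTINCT destination)
FROM flights
GROUP BY airline

Result:
  Delta: 2 distinct
  Frontier: 2 distinct
  JetBlue: 1 distinct
  SkyAir: 2 distinct
  United: 1 distinct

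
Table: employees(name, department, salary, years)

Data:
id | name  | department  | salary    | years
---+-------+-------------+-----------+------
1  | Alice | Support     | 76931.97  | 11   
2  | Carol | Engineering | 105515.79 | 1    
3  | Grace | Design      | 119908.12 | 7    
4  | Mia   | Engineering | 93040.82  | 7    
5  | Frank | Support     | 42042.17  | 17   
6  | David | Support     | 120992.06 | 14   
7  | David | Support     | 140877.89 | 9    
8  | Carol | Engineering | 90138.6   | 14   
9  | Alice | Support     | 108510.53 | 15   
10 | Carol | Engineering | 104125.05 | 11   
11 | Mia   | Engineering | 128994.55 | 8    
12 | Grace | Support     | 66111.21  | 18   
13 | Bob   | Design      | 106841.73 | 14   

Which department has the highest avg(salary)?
SELECT department, AVG(salary) as val
FROM employees
GROUP BY department
ORDER BY val DESC
LIMIT 1

Result: Design with avg(salary) = 113374.93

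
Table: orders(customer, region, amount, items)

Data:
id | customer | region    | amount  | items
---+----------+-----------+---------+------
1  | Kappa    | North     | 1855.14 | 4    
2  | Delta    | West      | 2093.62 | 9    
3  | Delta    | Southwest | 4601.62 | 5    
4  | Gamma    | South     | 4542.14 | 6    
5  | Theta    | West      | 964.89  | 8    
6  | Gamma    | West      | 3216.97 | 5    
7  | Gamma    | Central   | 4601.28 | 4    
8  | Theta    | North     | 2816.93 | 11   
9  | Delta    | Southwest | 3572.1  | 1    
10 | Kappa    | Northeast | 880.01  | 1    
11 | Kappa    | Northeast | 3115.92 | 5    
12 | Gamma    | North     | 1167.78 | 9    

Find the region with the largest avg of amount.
SELECT region, AVG(amount) as val
FROM orders
GROUP BY region
ORDER BY val DESC
LIMIT 1

Result: Central with avg(amount) = 4601.28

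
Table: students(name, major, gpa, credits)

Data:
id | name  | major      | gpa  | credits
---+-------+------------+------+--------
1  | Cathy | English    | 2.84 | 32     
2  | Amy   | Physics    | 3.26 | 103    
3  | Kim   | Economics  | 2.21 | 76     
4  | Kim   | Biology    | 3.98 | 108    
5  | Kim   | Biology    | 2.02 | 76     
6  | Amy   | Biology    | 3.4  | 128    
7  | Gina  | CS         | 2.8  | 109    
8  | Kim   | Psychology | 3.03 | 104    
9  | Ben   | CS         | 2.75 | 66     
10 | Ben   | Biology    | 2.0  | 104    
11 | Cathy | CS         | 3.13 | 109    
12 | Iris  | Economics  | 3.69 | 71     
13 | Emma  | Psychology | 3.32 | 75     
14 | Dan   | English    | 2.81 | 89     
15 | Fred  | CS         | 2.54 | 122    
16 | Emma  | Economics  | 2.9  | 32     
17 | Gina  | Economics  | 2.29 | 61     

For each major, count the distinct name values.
SELECT major, COUNT(DISTINCT name)
FROM students
GROUP BY major

Result:
  Biology: 3 distinct
  CS: 4 distinct
  Economics: 4 distinct
  English: 2 distinct
  Physics: 1 distinct
  Psychology: 2 distinct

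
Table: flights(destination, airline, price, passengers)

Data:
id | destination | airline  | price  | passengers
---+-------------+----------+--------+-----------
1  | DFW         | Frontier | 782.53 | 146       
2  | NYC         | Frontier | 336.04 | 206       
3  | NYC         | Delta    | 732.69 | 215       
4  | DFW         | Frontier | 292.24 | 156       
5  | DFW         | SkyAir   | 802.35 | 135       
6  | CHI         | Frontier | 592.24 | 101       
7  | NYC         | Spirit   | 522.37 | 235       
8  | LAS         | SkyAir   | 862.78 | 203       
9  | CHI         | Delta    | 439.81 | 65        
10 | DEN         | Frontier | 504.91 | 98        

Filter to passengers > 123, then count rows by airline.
SELECT airline, COUNT(*)
FROM flights
WHERE passengers > 123
GROUP BY airline

Note: WHERE filters rows before grouping.

Result:
  Delta: 1
  Frontier: 3
  SkyAir: 2
  Spirit: 1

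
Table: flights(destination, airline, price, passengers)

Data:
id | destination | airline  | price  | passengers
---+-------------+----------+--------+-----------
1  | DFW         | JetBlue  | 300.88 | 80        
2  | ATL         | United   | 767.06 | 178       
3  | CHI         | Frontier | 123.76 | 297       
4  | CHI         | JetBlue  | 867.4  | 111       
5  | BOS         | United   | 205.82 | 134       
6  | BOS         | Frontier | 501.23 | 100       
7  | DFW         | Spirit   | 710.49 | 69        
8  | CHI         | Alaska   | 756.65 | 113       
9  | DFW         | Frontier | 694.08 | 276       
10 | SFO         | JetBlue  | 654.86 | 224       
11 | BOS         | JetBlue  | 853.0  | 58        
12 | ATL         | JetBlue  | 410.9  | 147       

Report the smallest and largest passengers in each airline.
SELECT airline, MIN(passengers), MAX(passengers)
FROM flights
GROUP BY airline

Result:
  Alaska: min=113, max=113
  Frontier: min=100, max=297
  JetBlue: min=58, max=224
  Spirit: min=69, max=69
  United: min=134, max=178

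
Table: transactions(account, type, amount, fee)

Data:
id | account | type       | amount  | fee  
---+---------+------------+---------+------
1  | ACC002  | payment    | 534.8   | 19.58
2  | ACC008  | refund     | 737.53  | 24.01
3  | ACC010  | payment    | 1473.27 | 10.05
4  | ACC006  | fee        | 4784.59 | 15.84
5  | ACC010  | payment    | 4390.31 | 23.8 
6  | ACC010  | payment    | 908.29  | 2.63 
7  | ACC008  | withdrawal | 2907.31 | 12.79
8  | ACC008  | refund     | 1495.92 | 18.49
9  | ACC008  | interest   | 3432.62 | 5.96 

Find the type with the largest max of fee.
SELECT type, MAX(fee) as val
FROM transactions
GROUP BY type
ORDER BY val DESC
LIMIT 1

Result: refund with max(fee) = 24.01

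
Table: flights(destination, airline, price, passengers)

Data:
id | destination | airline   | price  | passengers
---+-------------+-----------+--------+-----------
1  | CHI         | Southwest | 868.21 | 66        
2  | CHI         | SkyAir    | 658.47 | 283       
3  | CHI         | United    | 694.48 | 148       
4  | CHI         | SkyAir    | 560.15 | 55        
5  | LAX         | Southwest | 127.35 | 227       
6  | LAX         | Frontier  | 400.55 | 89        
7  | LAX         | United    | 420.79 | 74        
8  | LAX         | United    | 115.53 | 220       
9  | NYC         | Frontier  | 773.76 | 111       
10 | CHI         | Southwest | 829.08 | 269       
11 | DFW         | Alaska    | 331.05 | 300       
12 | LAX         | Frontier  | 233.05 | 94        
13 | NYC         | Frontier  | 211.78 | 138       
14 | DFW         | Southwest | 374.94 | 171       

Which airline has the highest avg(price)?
SELECT airline, AVG(price) as val
FROM flights
GROUP BY airline
ORDER BY val DESC
LIMIT 1

Result: SkyAir with avg(price) = 609.31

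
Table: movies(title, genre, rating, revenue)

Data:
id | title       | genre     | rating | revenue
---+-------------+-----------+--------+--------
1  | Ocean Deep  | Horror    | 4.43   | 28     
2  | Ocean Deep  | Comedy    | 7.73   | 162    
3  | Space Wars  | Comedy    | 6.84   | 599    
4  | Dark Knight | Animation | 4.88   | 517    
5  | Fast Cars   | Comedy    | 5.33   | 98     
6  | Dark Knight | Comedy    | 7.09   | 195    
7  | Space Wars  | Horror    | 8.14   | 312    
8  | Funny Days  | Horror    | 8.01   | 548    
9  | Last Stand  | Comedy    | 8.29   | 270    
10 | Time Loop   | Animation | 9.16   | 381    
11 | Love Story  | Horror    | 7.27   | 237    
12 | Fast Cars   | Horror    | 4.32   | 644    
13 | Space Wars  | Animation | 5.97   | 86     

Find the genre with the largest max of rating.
SELECT genre, MAX(rating) as val
FROM movies
GROUP BY genre
ORDER BY val DESC
LIMIT 1

Result: Animation with max(rating) = 9.16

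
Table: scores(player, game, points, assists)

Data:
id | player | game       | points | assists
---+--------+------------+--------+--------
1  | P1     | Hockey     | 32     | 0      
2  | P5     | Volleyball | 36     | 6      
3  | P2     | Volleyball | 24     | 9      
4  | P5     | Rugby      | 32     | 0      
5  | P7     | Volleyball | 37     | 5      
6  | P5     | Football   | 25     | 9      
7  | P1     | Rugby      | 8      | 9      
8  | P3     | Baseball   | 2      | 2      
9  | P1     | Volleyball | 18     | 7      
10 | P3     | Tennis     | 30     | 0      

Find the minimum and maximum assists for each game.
SELECT game, MIN(assists), MAX(assists)
FROM scores
GROUP BY game

Result:
  Baseball: min=2, max=2
  Football: min=9, max=9
  Hockey: min=0, max=0
  Rugby: min=0, max=9
  Tennis: min=0, max=0
  Volleyball: min=5, max=9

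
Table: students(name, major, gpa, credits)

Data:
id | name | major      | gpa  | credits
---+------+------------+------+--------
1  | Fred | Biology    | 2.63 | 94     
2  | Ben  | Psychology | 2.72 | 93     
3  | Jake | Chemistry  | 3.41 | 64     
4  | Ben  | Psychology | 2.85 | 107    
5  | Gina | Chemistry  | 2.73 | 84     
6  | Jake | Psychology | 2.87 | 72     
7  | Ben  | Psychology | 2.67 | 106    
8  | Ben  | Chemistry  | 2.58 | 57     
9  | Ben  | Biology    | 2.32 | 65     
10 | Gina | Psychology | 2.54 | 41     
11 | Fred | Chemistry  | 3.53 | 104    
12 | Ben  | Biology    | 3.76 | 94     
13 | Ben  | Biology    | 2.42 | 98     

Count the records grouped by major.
SELECT major, COUNT(*) as count
FROM students
GROUP BY major

Result:
  Biology: 4
  Chemistry: 4
  Psychology: 5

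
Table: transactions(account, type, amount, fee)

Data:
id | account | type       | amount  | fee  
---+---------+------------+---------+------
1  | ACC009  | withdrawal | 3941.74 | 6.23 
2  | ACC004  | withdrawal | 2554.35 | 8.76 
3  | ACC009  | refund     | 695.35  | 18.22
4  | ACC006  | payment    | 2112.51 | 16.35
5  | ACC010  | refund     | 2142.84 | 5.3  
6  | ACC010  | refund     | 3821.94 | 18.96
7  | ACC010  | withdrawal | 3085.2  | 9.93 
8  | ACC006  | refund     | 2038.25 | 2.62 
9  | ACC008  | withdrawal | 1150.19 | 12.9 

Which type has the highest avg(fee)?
SELECT type, AVG(fee) as val
FROM transactions
GROUP BY type
ORDER BY val DESC
LIMIT 1

Result: payment with avg(fee) = 16.35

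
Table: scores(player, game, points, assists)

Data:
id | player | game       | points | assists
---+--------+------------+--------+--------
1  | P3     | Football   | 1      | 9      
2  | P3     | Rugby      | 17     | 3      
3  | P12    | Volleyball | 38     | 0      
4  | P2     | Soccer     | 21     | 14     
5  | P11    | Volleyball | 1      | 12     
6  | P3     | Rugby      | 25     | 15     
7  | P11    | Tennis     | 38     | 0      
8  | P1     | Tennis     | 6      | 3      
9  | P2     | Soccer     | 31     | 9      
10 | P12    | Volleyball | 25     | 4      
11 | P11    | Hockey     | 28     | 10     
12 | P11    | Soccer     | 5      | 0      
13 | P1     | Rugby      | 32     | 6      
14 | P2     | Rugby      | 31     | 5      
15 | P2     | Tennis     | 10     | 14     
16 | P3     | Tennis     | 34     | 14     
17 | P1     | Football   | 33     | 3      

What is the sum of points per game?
SELECT game, SUM(points) as result
FROM scores
GROUP BY game

Result:
  Football: 34
  Hockey: 28
  Rugby: 105
  Soccer: 57
  Tennis: 88
  Volleyball: 64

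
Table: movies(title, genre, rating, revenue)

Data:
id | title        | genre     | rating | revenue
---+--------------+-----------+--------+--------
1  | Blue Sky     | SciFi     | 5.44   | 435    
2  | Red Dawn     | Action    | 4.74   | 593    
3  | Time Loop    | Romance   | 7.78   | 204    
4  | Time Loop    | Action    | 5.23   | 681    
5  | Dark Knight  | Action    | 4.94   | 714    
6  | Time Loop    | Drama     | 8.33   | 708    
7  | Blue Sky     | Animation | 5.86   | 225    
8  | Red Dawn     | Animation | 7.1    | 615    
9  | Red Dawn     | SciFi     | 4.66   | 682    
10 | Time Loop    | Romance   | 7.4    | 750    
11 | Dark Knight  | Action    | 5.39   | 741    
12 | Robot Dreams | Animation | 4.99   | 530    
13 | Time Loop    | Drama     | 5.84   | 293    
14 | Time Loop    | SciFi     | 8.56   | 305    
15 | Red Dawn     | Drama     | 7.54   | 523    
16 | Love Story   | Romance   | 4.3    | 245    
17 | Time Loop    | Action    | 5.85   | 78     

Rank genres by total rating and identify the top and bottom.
SELECT genre, SUM(rating)
FROM movies
GROUP BY genre
ORDER BY SUM(rating)

All groups:
  Animation: 17.95
  SciFi: 18.66
  Romance: 19.48
  Drama: 21.71
  Action: 26.15

Highest: Action (26.15)
Lowest: Animation (17.95)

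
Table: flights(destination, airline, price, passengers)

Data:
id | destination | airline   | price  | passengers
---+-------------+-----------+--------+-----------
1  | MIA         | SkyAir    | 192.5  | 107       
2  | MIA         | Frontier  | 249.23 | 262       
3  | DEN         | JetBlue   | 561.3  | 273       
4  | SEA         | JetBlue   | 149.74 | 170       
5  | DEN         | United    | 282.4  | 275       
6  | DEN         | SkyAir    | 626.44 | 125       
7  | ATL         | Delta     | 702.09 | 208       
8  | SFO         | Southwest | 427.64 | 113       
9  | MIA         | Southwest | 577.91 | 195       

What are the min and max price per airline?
SELECT airline, MIN(price), MAX(price)
FROM flights
GROUP BY airline

Result:
  Delta: min=702.09, max=702.09
  Frontier: min=249.23, max=249.23
  JetBlue: min=149.74, max=561.30
  SkyAir: min=192.50, max=626.44
  Southwest: min=427.64, max=577.91
  United: min=282.40, max=282.40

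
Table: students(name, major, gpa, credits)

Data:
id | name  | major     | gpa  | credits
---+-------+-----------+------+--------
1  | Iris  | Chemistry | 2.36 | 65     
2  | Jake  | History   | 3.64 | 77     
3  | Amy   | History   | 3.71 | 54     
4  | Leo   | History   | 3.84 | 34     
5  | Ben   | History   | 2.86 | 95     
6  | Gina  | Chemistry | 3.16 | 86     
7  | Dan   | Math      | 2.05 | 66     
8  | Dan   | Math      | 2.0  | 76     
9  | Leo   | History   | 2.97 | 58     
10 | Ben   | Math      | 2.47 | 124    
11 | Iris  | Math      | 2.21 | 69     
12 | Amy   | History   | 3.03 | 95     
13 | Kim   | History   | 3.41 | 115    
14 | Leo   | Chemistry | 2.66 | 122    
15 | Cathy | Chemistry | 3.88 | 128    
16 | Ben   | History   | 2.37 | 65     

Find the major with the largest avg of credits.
SELECT major, AVG(credits) as val
FROM students
GROUP BY major
ORDER BY val DESC
LIMIT 1

Result: Chemistry with avg(credits) = 100.25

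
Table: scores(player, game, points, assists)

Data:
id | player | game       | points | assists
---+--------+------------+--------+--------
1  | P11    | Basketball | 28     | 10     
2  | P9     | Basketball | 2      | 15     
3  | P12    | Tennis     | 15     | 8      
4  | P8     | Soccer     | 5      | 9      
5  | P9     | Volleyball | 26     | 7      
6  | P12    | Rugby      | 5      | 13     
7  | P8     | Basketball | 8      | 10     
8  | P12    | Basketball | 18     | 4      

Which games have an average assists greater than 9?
SELECT game, AVG(assists)
FROM scores
GROUP BY game
HAVING AVG(assists) > 9

Result:
  Basketball: avg=9.75
  Rugby: avg=13.00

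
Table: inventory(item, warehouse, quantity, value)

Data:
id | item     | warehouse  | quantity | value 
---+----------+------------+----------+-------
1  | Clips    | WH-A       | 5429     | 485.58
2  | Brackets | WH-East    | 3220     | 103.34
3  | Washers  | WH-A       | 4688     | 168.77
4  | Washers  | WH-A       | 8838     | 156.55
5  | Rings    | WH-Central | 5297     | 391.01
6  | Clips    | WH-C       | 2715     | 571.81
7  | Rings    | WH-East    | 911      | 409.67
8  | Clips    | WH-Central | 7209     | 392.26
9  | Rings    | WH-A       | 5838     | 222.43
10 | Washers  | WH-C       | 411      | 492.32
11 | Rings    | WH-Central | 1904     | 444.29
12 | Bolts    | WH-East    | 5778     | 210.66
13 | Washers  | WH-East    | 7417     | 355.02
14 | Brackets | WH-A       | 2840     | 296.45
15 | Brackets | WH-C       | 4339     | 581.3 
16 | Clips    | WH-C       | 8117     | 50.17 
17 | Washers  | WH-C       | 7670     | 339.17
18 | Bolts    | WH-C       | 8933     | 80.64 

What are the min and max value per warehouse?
SELECT warehouse, MIN(value), MAX(value)
FROM inventory
GROUP BY warehouse

Result:
  WH-A: min=156.55, max=485.58
  WH-C: min=50.17, max=581.30
  WH-Central: min=391.01, max=444.29
  WH-East: min=103.34, max=409.67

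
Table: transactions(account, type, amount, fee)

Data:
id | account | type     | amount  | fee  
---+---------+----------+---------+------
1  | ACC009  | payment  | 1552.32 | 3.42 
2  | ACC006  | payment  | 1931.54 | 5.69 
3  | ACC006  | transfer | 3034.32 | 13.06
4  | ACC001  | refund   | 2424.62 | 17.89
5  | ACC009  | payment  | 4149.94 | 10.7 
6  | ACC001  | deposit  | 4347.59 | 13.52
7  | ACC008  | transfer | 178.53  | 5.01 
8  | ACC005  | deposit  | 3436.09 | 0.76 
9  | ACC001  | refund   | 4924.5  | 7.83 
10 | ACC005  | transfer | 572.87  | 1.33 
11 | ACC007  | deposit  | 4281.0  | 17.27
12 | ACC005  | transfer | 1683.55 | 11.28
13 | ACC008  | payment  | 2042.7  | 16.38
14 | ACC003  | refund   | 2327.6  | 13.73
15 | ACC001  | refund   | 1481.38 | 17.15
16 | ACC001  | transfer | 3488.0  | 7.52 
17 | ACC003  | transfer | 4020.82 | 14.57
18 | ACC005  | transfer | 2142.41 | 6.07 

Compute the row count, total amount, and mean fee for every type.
SELECT type,
       COUNT(*) as cnt,
       SUM(amount) as total_amount,
       AVG(fee) as avg_fee
FROM transactions
GROUP BY type

Result:
  deposit: 3 records, 12064.68 total amount, 10.52 avg fee
  payment: 4 records, 9676.50 total amount, 9.05 avg fee
  refund: 4 records, 11158.10 total amount, 14.15 avg fee
  transfer: 7 records, 15120.50 total amount, 8.41 avg fee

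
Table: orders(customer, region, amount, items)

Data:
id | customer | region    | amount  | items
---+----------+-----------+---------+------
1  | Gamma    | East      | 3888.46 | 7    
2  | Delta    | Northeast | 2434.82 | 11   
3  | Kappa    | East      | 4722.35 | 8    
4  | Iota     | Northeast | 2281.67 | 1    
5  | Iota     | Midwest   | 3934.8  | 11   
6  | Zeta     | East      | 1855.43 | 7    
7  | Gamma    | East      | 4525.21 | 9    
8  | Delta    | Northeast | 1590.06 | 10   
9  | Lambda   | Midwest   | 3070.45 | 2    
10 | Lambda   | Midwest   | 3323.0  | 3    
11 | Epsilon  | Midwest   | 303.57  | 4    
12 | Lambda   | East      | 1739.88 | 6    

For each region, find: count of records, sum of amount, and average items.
SELECT region,
       COUNT(*) as cnt,
       SUM(amount) as total_amount,
       AVG(items) as avg_items
FROM orders
GROUP BY region

Result:
  East: 5 records, 16731.33 total amount, 7.40 avg items
  Midwest: 4 records, 10631.82 total amount, 5.00 avg items
  Northeast: 3 records, 6306.55 total amount, 7.33 avg items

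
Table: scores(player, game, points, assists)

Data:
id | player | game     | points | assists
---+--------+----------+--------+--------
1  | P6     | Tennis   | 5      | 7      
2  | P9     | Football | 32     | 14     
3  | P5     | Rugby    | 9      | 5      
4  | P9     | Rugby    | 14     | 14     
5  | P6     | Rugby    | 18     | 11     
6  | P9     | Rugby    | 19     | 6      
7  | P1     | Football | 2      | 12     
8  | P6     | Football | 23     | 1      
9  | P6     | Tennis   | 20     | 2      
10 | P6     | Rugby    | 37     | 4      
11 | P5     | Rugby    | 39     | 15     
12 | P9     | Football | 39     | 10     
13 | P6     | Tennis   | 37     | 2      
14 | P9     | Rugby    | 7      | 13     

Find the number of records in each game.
SELECT game, COUNT(*) as count
FROM scores
GROUP BY game

Result:
  Football: 4
  Rugby: 7
  Tennis: 3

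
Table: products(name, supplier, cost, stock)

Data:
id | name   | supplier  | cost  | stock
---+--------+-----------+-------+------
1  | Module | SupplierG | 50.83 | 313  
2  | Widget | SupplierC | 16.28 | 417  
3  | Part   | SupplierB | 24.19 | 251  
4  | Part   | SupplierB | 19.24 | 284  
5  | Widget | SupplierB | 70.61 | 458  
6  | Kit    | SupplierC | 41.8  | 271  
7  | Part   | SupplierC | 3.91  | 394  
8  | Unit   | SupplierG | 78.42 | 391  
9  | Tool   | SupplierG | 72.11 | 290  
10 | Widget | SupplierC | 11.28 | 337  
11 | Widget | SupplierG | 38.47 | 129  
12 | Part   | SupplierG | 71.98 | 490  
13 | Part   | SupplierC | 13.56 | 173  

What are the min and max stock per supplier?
SELECT supplier, MIN(stock), MAX(stock)
FROM products
GROUP BY supplier

Result:
  SupplierB: min=251, max=458
  SupplierC: min=173, max=417
  SupplierG: min=129, max=490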